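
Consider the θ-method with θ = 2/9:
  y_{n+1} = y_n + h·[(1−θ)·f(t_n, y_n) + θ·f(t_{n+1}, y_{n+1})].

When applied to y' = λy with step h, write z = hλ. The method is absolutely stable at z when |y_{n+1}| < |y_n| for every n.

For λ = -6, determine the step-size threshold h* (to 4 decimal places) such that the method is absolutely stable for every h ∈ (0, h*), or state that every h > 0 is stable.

Test eqn y'=λy, z=hλ:
  y_{n+1} = y_n + z·[7/9·y_n + 2/9·y_{n+1}] ⇒ (1 − 2/9z)y_{n+1} = (1 + 7/9z)y_n
  so R(z) = (1 + 7/9z)/(1 − 2/9z).

Need |R(x)|<1, x<0.
x=-0.68: |R|=0.4093
R=−1: 1+7/9x = −1+2/9x ⇒ -5/9x=2 ⇒ x=2/(-5/9)=-3.6000
Confirm numerically:
  x=-3.031: |R|=0.81111 <1
  x=-2.649: |R|=0.66744 <1
  x=-2.223: |R|=0.48795 <1
  x=-4.091: |R|=1.14288 >1
  x=-4.003: |R|=1.11849 >1
  x=-3.793: |R|=1.05818 >1
Stable set (-3.6000, 0).

(-3.6000,0); λ=-6 ⇒ h* = (18/5)/6 = 0.6000.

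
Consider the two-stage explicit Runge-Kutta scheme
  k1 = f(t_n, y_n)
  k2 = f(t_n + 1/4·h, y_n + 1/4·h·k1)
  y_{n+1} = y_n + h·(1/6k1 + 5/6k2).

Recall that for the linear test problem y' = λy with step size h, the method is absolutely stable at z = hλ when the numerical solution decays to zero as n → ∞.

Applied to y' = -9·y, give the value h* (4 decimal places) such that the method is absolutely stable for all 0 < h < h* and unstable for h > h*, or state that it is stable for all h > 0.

(-4.8000,0); λ=-9 ⇒ h* = (24/5)/9 = 0.5333.

On y'=λy, z=hλ:
  k1=λy_n ⇒ h·k1=z·y_n;  k2=λ(1+1/4z)y_n ⇒ h·k2=z(1+1/4z)y_n
  y_{n+1}/y_n = 1 + 1/6z + 5/6z(1+1/4z) = 1 + z + 5/24z²
  Hence R(z) = 1 + z + 5/24z².

Boundary: |R(x)|=1, x<0.
x=-1.71: |R|=0.1008
R=1: x+5/24x²=0 ⇒ x=−24/5=-4.8000; min R=1−1/(4·5/24)=-0.2000>−1
Confirm numerically:
  x=-3.717: |R|=0.16135 <1
  x=-2.674: |R|=0.18436 <1
  x=-2.664: |R|=0.18548 <1
  x=-2.099: |R|=0.18112 <1
  x=-5.277: |R|=1.52440 >1
  x=-5.159: |R|=1.38585 >1
  x=-5.082: |R|=1.29857 >1
So |R|<1 on (-4.8000, 0).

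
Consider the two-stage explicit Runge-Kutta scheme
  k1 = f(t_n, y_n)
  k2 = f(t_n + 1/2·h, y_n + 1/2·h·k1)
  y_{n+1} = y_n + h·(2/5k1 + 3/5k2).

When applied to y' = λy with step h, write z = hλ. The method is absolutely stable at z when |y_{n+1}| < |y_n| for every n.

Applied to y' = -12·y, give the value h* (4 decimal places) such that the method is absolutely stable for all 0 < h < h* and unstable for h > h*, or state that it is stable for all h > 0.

(-3.3333,0); λ=-12 ⇒ h* = (10/3)/12 = 0.2778.

On y'=λy, z=hλ:
  k1=λy_n ⇒ h·k1=z·y_n;  k2=λ(1+1/2z)y_n ⇒ h·k2=z(1+1/2z)y_n
  y_{n+1}/y_n = 1 + 2/5z + 3/5z(1+1/2z) = 1 + z + 3/10z²
  Hence R(z) = 1 + z + 3/10z².

Boundary: |R(x)|=1, x<0.
x=-0.72: |R|=0.4355
R=1: x+3/10x²=0 ⇒ x=−10/3=-3.3333; min R=1−1/(4·3/10)=0.1667>−1
Confirm numerically:
  x=-2.856: |R|=0.59102 <1
  x=-2.735: |R|=0.50907 <1
  x=-2.369: |R|=0.31465 <1
  x=-3.619: |R|=1.31015 >1
  x=-3.508: |R|=1.18382 >1
So |R|<1 on (-3.3333, 0).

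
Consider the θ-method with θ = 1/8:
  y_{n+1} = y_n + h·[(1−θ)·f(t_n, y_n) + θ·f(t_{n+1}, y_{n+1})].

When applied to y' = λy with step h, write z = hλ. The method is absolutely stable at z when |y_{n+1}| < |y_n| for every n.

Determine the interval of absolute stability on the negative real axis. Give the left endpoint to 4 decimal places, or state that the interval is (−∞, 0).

With y'=λy (z=hλ):
  y_{n+1} = y_n + z·[7/8·y_n + 1/8·y_{n+1}] ⇒ (1 − 1/8z)y_{n+1} = (1 + 7/8z)y_n
  R(z) = (1 + 7/8z)/(1 − 1/8z).

Find x<0 with |R(x)|<1.
x=-0.64: |R|=0.4074
R=−1: 1+7/8x = −1+1/8x ⇒ -3/4x=2 ⇒ x=2/(-3/4)=-2.6667
Confirm numerically:
  x=-2.442: |R|=0.87091 <1
  x=-2.431: |R|=0.86444 <1
  x=-1.838: |R|=0.49461 <1
  x=-1.836: |R|=0.49329 <1
  x=-2.869: |R|=1.11169 >1
  x=-2.746: |R|=1.04430 >1
  x=-2.737: |R|=1.03930 >1
So |R|<1 on (-2.6667, 0).

(-2.6667, 0).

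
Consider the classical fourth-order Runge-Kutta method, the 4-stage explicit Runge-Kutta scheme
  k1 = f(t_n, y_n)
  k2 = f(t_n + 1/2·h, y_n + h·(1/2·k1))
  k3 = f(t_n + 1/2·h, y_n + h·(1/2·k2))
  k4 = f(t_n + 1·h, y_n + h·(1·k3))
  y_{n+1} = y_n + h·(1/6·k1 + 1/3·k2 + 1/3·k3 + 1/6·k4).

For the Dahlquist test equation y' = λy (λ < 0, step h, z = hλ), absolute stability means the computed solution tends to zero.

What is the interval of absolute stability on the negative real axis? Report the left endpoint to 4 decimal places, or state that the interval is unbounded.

Test eqn y'=λy, z=hλ:
  order 4, 4-stage ⇒ R(z)=1+z+z^2/2+z^3/6+z^4/24
  (e.g. R(-1.78)=0.28252, |R|=0.28252)

Boundary: |R(x)|=1, x<0.
x=-1.78: |R|=0.2825
|R(-2.01)|=0.3367 |R(-1.86)|=0.2960 |R(-0.91)|=0.4070
Bisect:
  x_lo=-3.4320 |R|=2.5006  x_hi=-0.2405 |R|=0.7862
  mid=-1.83626 |R|=0.29146 →hi
  mid=-2.63413 |R|=0.79500 →hi
  mid=-3.03306 |R|=1.44250 →lo
  mid=-2.83359 |R|=1.07530 →lo
  mid=-2.73386 |R|=0.92518 →hi
  mid=-2.78373 |R|=0.99764 →hi
  mid=-2.80866 |R|=1.03581 →lo
  mid=-2.79619 |R|=1.01656 →lo
  ...
  [-2.78548,-2.78529] ⇒ x*=-2.7853
Stable set (-2.7853, 0).

(-2.7853, 0).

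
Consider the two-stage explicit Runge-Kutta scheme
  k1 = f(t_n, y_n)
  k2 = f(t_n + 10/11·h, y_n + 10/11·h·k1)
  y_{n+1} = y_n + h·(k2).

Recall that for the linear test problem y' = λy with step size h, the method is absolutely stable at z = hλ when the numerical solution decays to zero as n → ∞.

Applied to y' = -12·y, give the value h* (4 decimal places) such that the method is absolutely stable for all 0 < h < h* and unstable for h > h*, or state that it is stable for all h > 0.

With y'=λy (z=hλ):
  k1=λy_n ⇒ h·k1=z·y_n;  k2=λ(1+10/11z)y_n ⇒ h·k2=z(1+10/11z)y_n
  y_{n+1}/y_n = 1 + z(1+10/11z) = 1 + z + 10/11z²
  so R(z) = 1 + z + 10/11z².

Solve |R(x)|<1 on ℝ⁻.
x=-0.3: |R|=0.7818
R=1: x+10/11x²=0 ⇒ x=−11/10=-1.1000; min R=1−1/(4·10/11)=0.7250>−1
Confirm numerically:
  x=-0.979: |R|=0.89231 <1
  x=-0.968: |R|=0.88384 <1
  x=-0.457: |R|=0.73286 <1
  x=-1.601: |R|=1.72918 >1
  x=-1.507: |R|=1.55759 >1
  x=-1.274: |R|=1.20152 >1
So |R|<1 on (-1.1000, 0).

(-1.1000,0); λ=-12 ⇒ h* = (11/10)/12 = 0.0917.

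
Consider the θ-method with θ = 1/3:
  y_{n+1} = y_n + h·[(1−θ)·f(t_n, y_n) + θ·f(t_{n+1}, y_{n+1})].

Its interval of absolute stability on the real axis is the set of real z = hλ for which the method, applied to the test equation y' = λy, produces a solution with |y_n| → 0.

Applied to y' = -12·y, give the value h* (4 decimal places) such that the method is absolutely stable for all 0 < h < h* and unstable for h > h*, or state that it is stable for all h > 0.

On y'=λy, z=hλ:
  y_{n+1} = y_n + z·[2/3·y_n + 1/3·y_{n+1}] ⇒ (1 − 1/3z)y_{n+1} = (1 + 2/3z)y_n
  ⇒ R(z) = (1 + 2/3z)/(1 − 1/3z).

Boundary: |R(x)|=1, x<0.
x=-1.78: |R|=0.1172
R=−1: 1+2/3x = −1+1/3x ⇒ -1/3x=2 ⇒ x=2/(-1/3)=-6.0000
Confirm numerically:
  x=-4.675: |R|=0.82736 <1
  x=-4.581: |R|=0.81282 <1
  x=-3.197: |R|=0.54768 <1
  x=-6.517: |R|=1.05432 >1
  x=-6.123: |R|=1.01348 >1
Interval (-6.0000, 0).

(-6.0000,0); λ=-12 ⇒ h* = (6)/12 = 0.5000.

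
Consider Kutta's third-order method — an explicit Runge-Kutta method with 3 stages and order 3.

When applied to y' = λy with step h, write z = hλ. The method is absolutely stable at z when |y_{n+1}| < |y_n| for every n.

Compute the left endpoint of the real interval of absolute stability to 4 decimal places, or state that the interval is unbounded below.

Set f=λy, z=hλ:
  order 3, 3-stage ⇒ R(z)=1+z+z^2/2+z^3/6
  (e.g. R(-0.48)=0.61677, |R|=0.61677)

Boundary: |R(x)|=1, x<0.
x=-0.48: |R|=0.6168
|R(-2.26)|=0.6301 |R(-1.67)|=0.0518 |R(-1.34)|=0.1568
Bisect:
  x_lo=-2.9041 |R|=1.7692  x_hi=-0.3911 |R|=0.6754
  mid=-1.64757 |R|=0.03571 →hi
  mid=-2.27581 |R|=0.65068 →hi
  mid=-2.58993 |R|=1.13150 →lo
  mid=-2.43287 |R|=0.87342 →hi
  mid=-2.51140 |R|=0.99780 →hi
  mid=-2.55067 |R|=1.06345 →lo
  mid=-2.53104 |R|=1.03033 →lo
  mid=-2.52122 |R|=1.01399 →lo
  mid=-2.51631 |R|=1.00587 →lo
  mid=-2.51386 |R|=1.00183 →lo
  ...
  [-2.51278,-2.51263] ⇒ x*=-2.5127
So |R|<1 on (-2.5127, 0).

left endpoint -2.5127.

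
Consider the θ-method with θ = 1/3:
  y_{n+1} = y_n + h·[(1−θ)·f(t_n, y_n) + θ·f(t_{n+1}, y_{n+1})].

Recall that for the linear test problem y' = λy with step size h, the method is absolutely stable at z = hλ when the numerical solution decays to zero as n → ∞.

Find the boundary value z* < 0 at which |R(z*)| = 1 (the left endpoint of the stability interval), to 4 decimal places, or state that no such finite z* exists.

Test eqn y'=λy, z=hλ:
  y_{n+1} = y_n + z·[2/3·y_n + 1/3·y_{n+1}] ⇒ (1 − 1/3z)y_{n+1} = (1 + 2/3z)y_n
  ⇒ R(z) = (1 + 2/3z)/(1 − 1/3z).

Solve |R(x)|<1 on ℝ⁻.
x=-0.65: |R|=0.4658
R=−1: 1+2/3x = −1+1/3x ⇒ -1/3x=2 ⇒ x=2/(-1/3)=-6.0000
Confirm numerically:
  x=-5.493: |R|=0.94030 <1
  x=-5.063: |R|=0.88379 <1
  x=-3.173: |R|=0.54204 <1
  x=-6.449: |R|=1.04752 >1
  x=-6.083: |R|=1.00914 >1
So |R|<1 on (-6.0000, 0).

z* = -6.0000.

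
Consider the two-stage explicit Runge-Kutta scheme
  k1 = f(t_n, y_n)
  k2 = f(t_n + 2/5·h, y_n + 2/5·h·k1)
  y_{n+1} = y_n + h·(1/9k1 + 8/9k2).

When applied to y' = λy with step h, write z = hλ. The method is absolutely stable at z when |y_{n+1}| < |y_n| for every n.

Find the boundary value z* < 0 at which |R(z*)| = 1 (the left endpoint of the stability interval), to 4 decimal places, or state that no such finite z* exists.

left endpoint -2.8125.

Set f=λy, z=hλ:
  k1=λy_n ⇒ h·k1=z·y_n;  k2=λ(1+2/5z)y_n ⇒ h·k2=z(1+2/5z)y_n
  y_{n+1}/y_n = 1 + 1/9z + 8/9z(1+2/5z) = 1 + z + 16/45z²
  Hence R(z) = 1 + z + 16/45z².

Need |R(x)|<1, x<0.
x=-1.74: |R|=0.3365
R=1: x+16/45x²=0 ⇒ x=−45/16=-2.8125; min R=1−1/(4·16/45)=0.2969>−1
Confirm numerically:
  x=-2.510: |R|=0.73004 <1
  x=-2.431: |R|=0.67025 <1
  x=-2.346: |R|=0.61088 <1
  x=-1.833: |R|=0.36163 <1
  x=-3.371: |R|=1.66941 >1
  x=-3.126: |R|=1.34844 >1
  x=-2.900: |R|=1.09022 >1
Interval (-2.8125, 0).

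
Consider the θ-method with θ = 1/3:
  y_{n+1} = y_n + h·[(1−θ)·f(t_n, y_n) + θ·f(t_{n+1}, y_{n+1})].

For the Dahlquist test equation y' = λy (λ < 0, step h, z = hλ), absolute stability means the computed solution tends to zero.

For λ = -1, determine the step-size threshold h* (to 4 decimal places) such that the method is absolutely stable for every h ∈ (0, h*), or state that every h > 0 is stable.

On y'=λy, z=hλ:
  y_{n+1} = y_n + z·[2/3·y_n + 1/3·y_{n+1}] ⇒ (1 − 1/3z)y_{n+1} = (1 + 2/3z)y_n
  Hence R(z) = (1 + 2/3z)/(1 − 1/3z).

Solve |R(x)|<1 on ℝ⁻.
x=-1.7: |R|=0.0851
R=−1: 1+2/3x = −1+1/3x ⇒ -1/3x=2 ⇒ x=2/(-1/3)=-6.0000
Confirm numerically:
  x=-5.931: |R|=0.99227 <1
  x=-5.606: |R|=0.95422 <1
  x=-4.481: |R|=0.79695 <1
  x=-3.154: |R|=0.53754 <1
  x=-6.185: |R|=1.02014 >1
  x=-6.041: |R|=1.00453 >1
So |R|<1 on (-6.0000, 0).

(-6.0000,0); λ=-1 ⇒ h* = (6)/1 = 6.0000.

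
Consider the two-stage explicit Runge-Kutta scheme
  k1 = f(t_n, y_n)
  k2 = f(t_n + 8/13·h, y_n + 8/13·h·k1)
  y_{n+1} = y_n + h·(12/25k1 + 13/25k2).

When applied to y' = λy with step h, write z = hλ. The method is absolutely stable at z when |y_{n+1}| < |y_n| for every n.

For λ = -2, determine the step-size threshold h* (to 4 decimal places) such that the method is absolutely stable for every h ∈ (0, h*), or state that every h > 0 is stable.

Set f=λy, z=hλ:
  k1=λy_n ⇒ h·k1=z·y_n;  k2=λ(1+8/13z)y_n ⇒ h·k2=z(1+8/13z)y_n
  y_{n+1}/y_n = 1 + 12/25z + 13/25z(1+8/13z) = 1 + z + 8/25z²
  so R(z) = 1 + z + 8/25z².

Boundary: |R(x)|=1, x<0.
x=-0.81: |R|=0.4000
R=1: x+8/25x²=0 ⇒ x=−25/8=-3.1250; min R=1−1/(4·8/25)=0.2188>−1
Confirm numerically:
  x=-2.671: |R|=0.61196 <1
  x=-2.560: |R|=0.53715 <1
  x=-1.742: |R|=0.22906 <1
  x=-1.688: |R|=0.22379 <1
  x=-3.290: |R|=1.17371 >1
  x=-3.176: |R|=1.05183 >1
  x=-3.154: |R|=1.02927 >1
Stable set (-3.1250, 0).

(-3.1250,0); λ=-2 ⇒ h* = (25/8)/2 = 1.5625.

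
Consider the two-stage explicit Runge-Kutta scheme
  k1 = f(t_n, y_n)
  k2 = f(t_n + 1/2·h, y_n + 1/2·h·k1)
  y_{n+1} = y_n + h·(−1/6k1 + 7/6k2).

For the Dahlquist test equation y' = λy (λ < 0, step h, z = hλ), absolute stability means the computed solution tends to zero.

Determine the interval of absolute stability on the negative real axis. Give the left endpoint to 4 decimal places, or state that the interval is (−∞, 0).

With y'=λy (z=hλ):
  k1=λy_n ⇒ h·k1=z·y_n;  k2=λ(1+1/2z)y_n ⇒ h·k2=z(1+1/2z)y_n
  y_{n+1}/y_n = 1 − 1/6z + 7/6z(1+1/2z) = 1 + z + 7/12z²
  Hence R(z) = 1 + z + 7/12z².

Need |R(x)|<1, x<0.
x=-1.02: |R|=0.5869
R=1: x+7/12x²=0 ⇒ x=−12/7=-1.7143; min R=1−1/(4·7/12)=0.5714>−1
Confirm numerically:
  x=-1.666: |R|=0.95307 <1
  x=-1.578: |R|=0.87455 <1
  x=-1.454: |R|=0.77923 <1
  x=-1.084: |R|=0.60145 <1
  x=-2.266: |R|=1.72927 >1
  x=-1.920: |R|=1.23040 >1
  x=-1.831: |R|=1.12466 >1
Interval (-1.7143, 0).

(-1.7143, 0).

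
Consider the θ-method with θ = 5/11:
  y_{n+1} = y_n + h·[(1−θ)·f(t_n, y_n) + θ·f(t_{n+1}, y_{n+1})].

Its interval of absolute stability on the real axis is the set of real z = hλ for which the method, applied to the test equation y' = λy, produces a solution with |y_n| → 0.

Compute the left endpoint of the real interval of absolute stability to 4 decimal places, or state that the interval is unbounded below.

On y'=λy, z=hλ:
  y_{n+1} = y_n + z·[6/11·y_n + 5/11·y_{n+1}] ⇒ (1 − 5/11z)y_{n+1} = (1 + 6/11z)y_n
  so R(z) = (1 + 6/11z)/(1 − 5/11z).

Boundary: |R(x)|=1, x<0.
x=-0.47: |R|=0.6127
R=−1: 1+6/11x = −1+5/11x ⇒ -1/11x=2 ⇒ x=2/(-1/11)=-22.0000
Confirm numerically:
  x=-20.484: |R|=0.98663 <1
  x=-17.893: |R|=0.95912 <1
  x=-12.836: |R|=0.87811 <1
  x=-22.386: |R|=1.00314 >1
  x=-22.211: |R|=1.00173 >1
So |R|<1 on (-22.0000, 0).

z* = -22.0000.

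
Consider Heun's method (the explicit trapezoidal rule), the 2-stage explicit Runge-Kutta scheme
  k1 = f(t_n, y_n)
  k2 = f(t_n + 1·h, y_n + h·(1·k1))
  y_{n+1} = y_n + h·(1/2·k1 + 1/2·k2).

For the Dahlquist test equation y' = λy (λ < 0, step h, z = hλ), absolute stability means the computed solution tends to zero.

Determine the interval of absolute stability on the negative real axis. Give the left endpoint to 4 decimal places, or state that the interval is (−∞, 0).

With y'=λy (z=hλ):
  order 2, 2-stage ⇒ R(z)=1+z+z^2/2
  (e.g. R(-1.36)=0.56480, |R|=0.56480)

Solve |R(x)|<1 on ℝ⁻.
x=-1.36: |R|=0.5648
|R(-1.56)|=0.6568 |R(-0.77)|=0.5264 |R(-0.66)|=0.5578
Bisect:
  x_lo=-2.3134 |R|=1.3625  x_hi=-0.2014 |R|=0.8189
  mid=-1.25743 |R|=0.53313 →hi
  mid=-1.78542 |R|=0.80845 →hi
  mid=-2.04942 |R|=1.05065 →lo
  mid=-1.91742 |R|=0.92083 →hi
  mid=-1.98342 |R|=0.98356 →hi
  mid=-2.01642 |R|=1.01656 →lo
  mid=-1.99992 |R|=0.99992 →hi
  ...
  [-2.00005,-1.99992] ⇒ x*=-2.0000
Interval (-2.0000, 0).

z∈(-2.0000,0).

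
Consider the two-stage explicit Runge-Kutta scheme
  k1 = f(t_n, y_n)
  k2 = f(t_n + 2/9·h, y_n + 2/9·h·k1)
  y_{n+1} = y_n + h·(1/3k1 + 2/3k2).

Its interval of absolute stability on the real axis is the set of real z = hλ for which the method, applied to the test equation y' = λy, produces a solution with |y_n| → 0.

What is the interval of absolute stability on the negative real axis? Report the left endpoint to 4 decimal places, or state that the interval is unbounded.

(-6.7500, 0).

On y'=λy, z=hλ:
  k1=λy_n ⇒ h·k1=z·y_n;  k2=λ(1+2/9z)y_n ⇒ h·k2=z(1+2/9z)y_n
  y_{n+1}/y_n = 1 + 1/3z + 2/3z(1+2/9z) = 1 + z + 4/27z²
  so R(z) = 1 + z + 4/27z².

Boundary: |R(x)|=1, x<0.
x=-0.61: |R|=0.4451
R=1: x+4/27x²=0 ⇒ x=−27/4=-6.7500; min R=1−1/(4·4/27)=-0.6875>−1
Confirm numerically:
  x=-3.745: |R|=0.66722 <1
  x=-3.530: |R|=0.68394 <1
  x=-3.413: |R|=0.68729 <1
  x=-7.106: |R|=1.37478 >1
  x=-6.836: |R|=1.08710 >1
Stable set (-6.7500, 0).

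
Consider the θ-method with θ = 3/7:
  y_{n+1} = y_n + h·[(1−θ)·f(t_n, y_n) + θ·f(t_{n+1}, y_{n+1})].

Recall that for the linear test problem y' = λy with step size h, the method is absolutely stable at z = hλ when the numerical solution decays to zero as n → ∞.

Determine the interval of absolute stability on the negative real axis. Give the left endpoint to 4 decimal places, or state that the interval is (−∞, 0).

z∈(-14.0000,0).

Set f=λy, z=hλ:
  y_{n+1} = y_n + z·[4/7·y_n + 3/7·y_{n+1}] ⇒ (1 − 3/7z)y_{n+1} = (1 + 4/7z)y_n
  ⇒ R(z) = (1 + 4/7z)/(1 − 3/7z).

Find x<0 with |R(x)|<1.
x=-1.62: |R|=0.0438
R=−1: 1+4/7x = −1+3/7x ⇒ -1/7x=2 ⇒ x=2/(-1/7)=-14.0000
Confirm numerically:
  x=-12.739: |R|=0.97211 <1
  x=-8.946: |R|=0.85064 <1
  x=-8.885: |R|=0.84802 <1
  x=-14.458: |R|=1.00909 >1
  x=-14.420: |R|=1.00836 >1
  x=-14.083: |R|=1.00169 >1
So |R|<1 on (-14.0000, 0).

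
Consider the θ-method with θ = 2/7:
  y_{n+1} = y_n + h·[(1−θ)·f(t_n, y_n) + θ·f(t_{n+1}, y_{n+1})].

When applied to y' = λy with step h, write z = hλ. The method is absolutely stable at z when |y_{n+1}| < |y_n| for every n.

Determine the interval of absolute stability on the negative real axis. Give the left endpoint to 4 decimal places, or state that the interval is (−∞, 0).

With y'=λy (z=hλ):
  y_{n+1} = y_n + z·[5/7·y_n + 2/7·y_{n+1}] ⇒ (1 − 2/7z)y_{n+1} = (1 + 5/7z)y_n
  Hence R(z) = (1 + 5/7z)/(1 − 2/7z).

Boundary: |R(x)|=1, x<0.
x=-1.37: |R|=0.0154
R=−1: 1+5/7x = −1+2/7x ⇒ -3/7x=2 ⇒ x=2/(-3/7)=-4.6667
Confirm numerically:
  x=-4.405: |R|=0.95035 <1
  x=-4.157: |R|=0.90016 <1
  x=-3.720: |R|=0.80332 <1
  x=-3.225: |R|=0.67844 <1
  x=-5.195: |R|=1.09114 >1
  x=-5.161: |R|=1.08561 >1
  x=-4.737: |R|=1.01281 >1
Interval (-4.6667, 0).

z∈(-4.6667,0).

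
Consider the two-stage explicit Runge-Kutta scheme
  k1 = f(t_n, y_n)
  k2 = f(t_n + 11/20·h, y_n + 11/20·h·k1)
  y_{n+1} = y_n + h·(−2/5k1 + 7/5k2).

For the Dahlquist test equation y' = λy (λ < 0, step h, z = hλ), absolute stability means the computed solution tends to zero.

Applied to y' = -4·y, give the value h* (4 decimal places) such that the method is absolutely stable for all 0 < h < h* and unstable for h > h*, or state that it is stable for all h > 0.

Test eqn y'=λy, z=hλ:
  k1=λy_n ⇒ h·k1=z·y_n;  k2=λ(1+11/20z)y_n ⇒ h·k2=z(1+11/20z)y_n
  y_{n+1}/y_n = 1 − 2/5z + 7/5z(1+11/20z) = 1 + z + 77/100z²
  so R(z) = 1 + z + 77/100z².

Solve |R(x)|<1 on ℝ⁻.
x=-0.98: |R|=0.7595
R=1: x+77/100x²=0 ⇒ x=−100/77=-1.2987; min R=1−1/(4·77/100)=0.6753>−1
Confirm numerically:
  x=-0.978: |R|=0.75849 <1
  x=-0.723: |R|=0.67950 <1
  x=-0.525: |R|=0.68723 <1
  x=-1.820: |R|=1.73055 >1
  x=-1.652: |R|=1.44941 >1
  x=-1.421: |R|=1.13382 >1
So |R|<1 on (-1.2987, 0).

(-1.2987,0); λ=-4 ⇒ h* = (100/77)/4 = 0.3247.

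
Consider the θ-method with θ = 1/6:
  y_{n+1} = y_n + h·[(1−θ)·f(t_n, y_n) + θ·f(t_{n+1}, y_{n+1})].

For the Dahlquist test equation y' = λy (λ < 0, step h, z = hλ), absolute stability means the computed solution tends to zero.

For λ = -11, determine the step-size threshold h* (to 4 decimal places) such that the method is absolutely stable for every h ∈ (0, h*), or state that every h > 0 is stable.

With y'=λy (z=hλ):
  y_{n+1} = y_n + z·[5/6·y_n + 1/6·y_{n+1}] ⇒ (1 − 1/6z)y_{n+1} = (1 + 5/6z)y_n
  so R(z) = (1 + 5/6z)/(1 − 1/6z).

Boundary: |R(x)|=1, x<0.
x=-1.16: |R|=0.0279
R=−1: 1+5/6x = −1+1/6x ⇒ -2/3x=2 ⇒ x=2/(-2/3)=-3.0000
Confirm numerically:
  x=-2.169: |R|=0.59310 <1
  x=-2.113: |R|=0.56268 <1
  x=-1.996: |R|=0.49775 <1
  x=-3.336: |R|=1.14396 >1
  x=-3.056: |R|=1.02473 >1
Stable set (-3.0000, 0).

(-3.0000,0); λ=-11 ⇒ h* = (3)/11 = 0.2727.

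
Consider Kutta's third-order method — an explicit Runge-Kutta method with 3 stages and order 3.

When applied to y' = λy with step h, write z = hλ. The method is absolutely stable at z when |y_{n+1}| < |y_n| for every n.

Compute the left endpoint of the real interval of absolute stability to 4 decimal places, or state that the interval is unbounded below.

left endpoint -2.5127.

With y'=λy (z=hλ):
  order 3, 3-stage ⇒ R(z)=1+z+z^2/2+z^3/6
  (e.g. R(-1.54)=0.03709, |R|=0.03709)

Find x<0 with |R(x)|<1.
x=-1.54: |R|=0.0371
|R(-2.69)|=1.3161 |R(-2.63)|=1.2035 |R(-0.97)|=0.3483
Bisect:
  x_lo=-3.3669 |R|=3.0602  x_hi=-0.2376 |R|=0.7884
  mid=-1.80224 |R|=0.15384 →hi
  mid=-2.58458 |R|=1.12207 →lo
  mid=-2.19341 |R|=0.54665 →hi
  mid=-2.38899 |R|=0.80779 →hi
  mid=-2.48679 |R|=0.95782 →hi
  mid=-2.53568 |R|=1.03811 →lo
  mid=-2.51123 |R|=0.99752 →hi
  mid=-2.52346 |R|=1.01770 →lo
  mid=-2.51735 |R|=1.00758 →lo
  mid=-2.51429 |R|=1.00254 →lo
  ...
  [-2.51276,-2.51257] ⇒ x*=-2.5127
Interval (-2.5127, 0).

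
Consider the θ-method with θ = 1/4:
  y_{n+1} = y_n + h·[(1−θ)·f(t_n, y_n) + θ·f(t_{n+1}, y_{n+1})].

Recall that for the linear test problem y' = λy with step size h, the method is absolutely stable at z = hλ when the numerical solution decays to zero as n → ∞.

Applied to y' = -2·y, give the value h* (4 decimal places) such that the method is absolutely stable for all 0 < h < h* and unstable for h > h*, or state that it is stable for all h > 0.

(-4.0000,0); λ=-2 ⇒ h* = (4)/2 = 2.0000.

With y'=λy (z=hλ):
  y_{n+1} = y_n + z·[3/4·y_n + 1/4·y_{n+1}] ⇒ (1 − 1/4z)y_{n+1} = (1 + 3/4z)y_n
  R(z) = (1 + 3/4z)/(1 − 1/4z).

Solve |R(x)|<1 on ℝ⁻.
x=-1.25: |R|=0.0476
R=−1: 1+3/4x = −1+1/4x ⇒ -1/2x=2 ⇒ x=2/(-1/2)=-4.0000
Confirm numerically:
  x=-3.903: |R|=0.97545 <1
  x=-3.436: |R|=0.84831 <1
  x=-2.212: |R|=0.42434 <1
  x=-4.510: |R|=1.11986 >1
  x=-4.473: |R|=1.11165 >1
  x=-4.431: |R|=1.10224 >1
Interval (-4.0000, 0).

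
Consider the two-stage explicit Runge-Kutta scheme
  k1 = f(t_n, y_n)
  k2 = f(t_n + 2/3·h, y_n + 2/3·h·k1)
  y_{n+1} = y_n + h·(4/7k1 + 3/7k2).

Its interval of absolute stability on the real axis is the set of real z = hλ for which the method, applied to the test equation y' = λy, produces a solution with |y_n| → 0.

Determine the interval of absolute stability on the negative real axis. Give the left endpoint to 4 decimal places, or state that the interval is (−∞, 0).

With y'=λy (z=hλ):
  k1=λy_n ⇒ h·k1=z·y_n;  k2=λ(1+2/3z)y_n ⇒ h·k2=z(1+2/3z)y_n
  y_{n+1}/y_n = 1 + 4/7z + 3/7z(1+2/3z) = 1 + z + 2/7z²
  Hence R(z) = 1 + z + 2/7z².

Solve |R(x)|<1 on ℝ⁻.
x=-1.22: |R|=0.2053
R=1: x+2/7x²=0 ⇒ x=−7/2=-3.5000; min R=1−1/(4·2/7)=0.1250>−1
Confirm numerically:
  x=-3.245: |R|=0.76358 <1
  x=-3.066: |R|=0.61982 <1
  x=-2.422: |R|=0.25402 <1
  x=-1.826: |R|=0.12665 <1
  x=-3.971: |R|=1.53438 >1
  x=-3.663: |R|=1.17059 >1
So |R|<1 on (-3.5000, 0).

z∈(-3.5000,0).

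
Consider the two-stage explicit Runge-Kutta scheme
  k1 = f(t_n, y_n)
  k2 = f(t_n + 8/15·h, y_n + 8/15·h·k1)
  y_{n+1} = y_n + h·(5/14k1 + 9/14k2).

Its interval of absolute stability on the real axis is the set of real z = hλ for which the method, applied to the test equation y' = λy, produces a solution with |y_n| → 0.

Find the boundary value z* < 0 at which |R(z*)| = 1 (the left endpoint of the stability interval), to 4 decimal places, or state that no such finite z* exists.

z* = -2.9167.

On y'=λy, z=hλ:
  k1=λy_n ⇒ h·k1=z·y_n;  k2=λ(1+8/15z)y_n ⇒ h·k2=z(1+8/15z)y_n
  y_{n+1}/y_n = 1 + 5/14z + 9/14z(1+8/15z) = 1 + z + 12/35z²
  ⇒ R(z) = 1 + z + 12/35z².

Boundary: |R(x)|=1, x<0.
x=-1.78: |R|=0.3063
R=1: x+12/35x²=0 ⇒ x=−35/12=-2.9167; min R=1−1/(4·12/35)=0.2708>−1
Confirm numerically:
  x=-2.407: |R|=0.57939 <1
  x=-1.997: |R|=0.37032 <1
  x=-1.345: |R|=0.27524 <1
  x=-1.182: |R|=0.29701 <1
  x=-3.464: |R|=1.65004 >1
  x=-3.234: |R|=1.35186 >1
Stable set (-2.9167, 0).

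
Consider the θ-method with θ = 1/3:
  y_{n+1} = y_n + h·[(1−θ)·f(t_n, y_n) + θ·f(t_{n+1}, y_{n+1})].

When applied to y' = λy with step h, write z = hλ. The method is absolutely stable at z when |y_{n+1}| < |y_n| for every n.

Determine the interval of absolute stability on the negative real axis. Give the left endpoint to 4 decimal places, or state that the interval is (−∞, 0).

z∈(-6.0000,0).

Set f=λy, z=hλ:
  y_{n+1} = y_n + z·[2/3·y_n + 1/3·y_{n+1}] ⇒ (1 − 1/3z)y_{n+1} = (1 + 2/3z)y_n
  so R(z) = (1 + 2/3z)/(1 − 1/3z).

Solve |R(x)|<1 on ℝ⁻.
x=-1.08: |R|=0.2059
R=−1: 1+2/3x = −1+1/3x ⇒ -1/3x=2 ⇒ x=2/(-1/3)=-6.0000
Confirm numerically:
  x=-4.411: |R|=0.78559 <1
  x=-3.971: |R|=0.70894 <1
  x=-3.861: |R|=0.68824 <1
  x=-2.587: |R|=0.38912 <1
  x=-6.549: |R|=1.05749 >1
  x=-6.472: |R|=1.04983 >1
  x=-6.199: |R|=1.02163 >1
So |R|<1 on (-6.0000, 0).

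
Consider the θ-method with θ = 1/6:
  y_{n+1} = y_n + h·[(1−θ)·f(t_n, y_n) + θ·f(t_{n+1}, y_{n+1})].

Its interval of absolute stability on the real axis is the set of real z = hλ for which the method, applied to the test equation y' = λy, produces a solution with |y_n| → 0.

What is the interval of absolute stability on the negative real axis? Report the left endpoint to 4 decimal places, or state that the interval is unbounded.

Set f=λy, z=hλ:
  y_{n+1} = y_n + z·[5/6·y_n + 1/6·y_{n+1}] ⇒ (1 − 1/6z)y_{n+1} = (1 + 5/6z)y_n
  R(z) = (1 + 5/6z)/(1 − 1/6z).

Boundary: |R(x)|=1, x<0.
x=-1.41: |R|=0.1417
R=−1: 1+5/6x = −1+1/6x ⇒ -2/3x=2 ⇒ x=2/(-2/3)=-3.0000
Confirm numerically:
  x=-2.669: |R|=0.84727 <1
  x=-1.502: |R|=0.20128 <1
  x=-1.339: |R|=0.09470 <1
  x=-3.497: |R|=1.20933 >1
  x=-3.324: |R|=1.13900 >1
So |R|<1 on (-3.0000, 0).

z∈(-3.0000,0).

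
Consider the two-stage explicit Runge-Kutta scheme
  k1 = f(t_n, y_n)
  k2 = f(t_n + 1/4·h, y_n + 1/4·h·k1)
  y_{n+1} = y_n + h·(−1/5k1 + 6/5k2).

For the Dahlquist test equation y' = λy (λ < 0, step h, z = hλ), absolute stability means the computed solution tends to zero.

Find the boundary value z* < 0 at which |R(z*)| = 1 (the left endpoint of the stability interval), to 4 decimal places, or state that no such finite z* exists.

z* = -3.3333.

Set f=λy, z=hλ:
  k1=λy_n ⇒ h·k1=z·y_n;  k2=λ(1+1/4z)y_n ⇒ h·k2=z(1+1/4z)y_n
  y_{n+1}/y_n = 1 − 1/5z + 6/5z(1+1/4z) = 1 + z + 3/10z²
  ⇒ R(z) = 1 + z + 3/10z².

Boundary: |R(x)|=1, x<0.
x=-0.94: |R|=0.3251
R=1: x+3/10x²=0 ⇒ x=−10/3=-3.3333; min R=1−1/(4·3/10)=0.1667>−1
Confirm numerically:
  x=-3.189: |R|=0.86192 <1
  x=-2.933: |R|=0.64775 <1
  x=-2.352: |R|=0.30757 <1
  x=-1.344: |R|=0.19790 <1
  x=-3.684: |R|=1.38756 >1
  x=-3.512: |R|=1.18824 >1
Interval (-3.3333, 0).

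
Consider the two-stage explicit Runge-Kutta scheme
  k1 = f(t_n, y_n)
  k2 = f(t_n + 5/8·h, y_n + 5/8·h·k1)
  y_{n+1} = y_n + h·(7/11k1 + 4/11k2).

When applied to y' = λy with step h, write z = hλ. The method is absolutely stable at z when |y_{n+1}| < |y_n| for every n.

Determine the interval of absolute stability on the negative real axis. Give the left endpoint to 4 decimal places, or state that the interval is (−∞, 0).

On y'=λy, z=hλ:
  k1=λy_n ⇒ h·k1=z·y_n;  k2=λ(1+5/8z)y_n ⇒ h·k2=z(1+5/8z)y_n
  y_{n+1}/y_n = 1 + 7/11z + 4/11z(1+5/8z) = 1 + z + 5/22z²
  Hence R(z) = 1 + z + 5/22z².

Find x<0 with |R(x)|<1.
x=-0.98: |R|=0.2383
R=1: x+5/22x²=0 ⇒ x=−22/5=-4.4000; min R=1−1/(4·5/22)=-0.1000>−1
Confirm numerically:
  x=-3.956: |R|=0.60080 <1
  x=-3.287: |R|=0.16854 <1
  x=-2.787: |R|=0.02169 <1
  x=-2.021: |R|=0.09272 <1
  x=-4.913: |R|=1.57281 >1
  x=-4.748: |R|=1.37552 >1
  x=-4.676: |R|=1.29331 >1
Stable set (-4.4000, 0).

z∈(-4.4000,0).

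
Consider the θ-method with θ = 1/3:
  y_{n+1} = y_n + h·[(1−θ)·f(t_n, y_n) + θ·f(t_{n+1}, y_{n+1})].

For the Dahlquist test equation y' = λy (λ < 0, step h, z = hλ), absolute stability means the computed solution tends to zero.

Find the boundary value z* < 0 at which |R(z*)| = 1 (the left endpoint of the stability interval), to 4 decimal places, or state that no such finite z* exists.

left endpoint -6.0000.

On y'=λy, z=hλ:
  y_{n+1} = y_n + z·[2/3·y_n + 1/3·y_{n+1}] ⇒ (1 − 1/3z)y_{n+1} = (1 + 2/3z)y_n
  so R(z) = (1 + 2/3z)/(1 − 1/3z).

Find x<0 with |R(x)|<1.
x=-0.42: |R|=0.6316
R=−1: 1+2/3x = −1+1/3x ⇒ -1/3x=2 ⇒ x=2/(-1/3)=-6.0000
Confirm numerically:
  x=-4.900: |R|=0.86076 <1
  x=-4.565: |R|=0.81031 <1
  x=-3.191: |R|=0.54628 <1
  x=-3.135: |R|=0.53301 <1
  x=-6.547: |R|=1.05730 >1
  x=-6.289: |R|=1.03111 >1
  x=-6.258: |R|=1.02787 >1
Stable set (-6.0000, 0).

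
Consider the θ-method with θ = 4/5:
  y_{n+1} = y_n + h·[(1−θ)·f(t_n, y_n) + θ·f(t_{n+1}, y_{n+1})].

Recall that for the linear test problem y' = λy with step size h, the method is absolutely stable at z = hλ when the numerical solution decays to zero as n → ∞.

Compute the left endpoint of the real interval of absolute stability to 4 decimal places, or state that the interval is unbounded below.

interval (−∞, 0).

With y'=λy (z=hλ):
  y_{n+1} = y_n + z·[1/5·y_n + 4/5·y_{n+1}] ⇒ (1 − 4/5z)y_{n+1} = (1 + 1/5z)y_n
  R(z) = (1 + 1/5z)/(1 − 4/5z).

Find x<0 with |R(x)|<1.
x=-1.36: |R|=0.3487
x=-2: |R|=0.2308
x=-10: |R|=0.1111
x=-100: |R|=0.2346
θ=4/5≥1/2 ⇒ |1+1/5x|<|1−4/5x| ∀x<0 ⇒ interval (−∞,0).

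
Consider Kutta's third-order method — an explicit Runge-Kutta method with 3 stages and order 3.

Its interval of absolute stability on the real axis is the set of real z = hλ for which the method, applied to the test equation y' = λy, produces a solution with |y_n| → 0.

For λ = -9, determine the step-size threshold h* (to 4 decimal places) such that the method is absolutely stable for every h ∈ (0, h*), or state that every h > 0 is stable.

(-2.5127,0); λ=-9 ⇒ h* = 0.2792.

On y'=λy, z=hλ:
  order 3, 3-stage ⇒ R(z)=1+z+z^2/2+z^3/6
  (e.g. R(-0.61)=0.53822, |R|=0.53822)

Find x<0 with |R(x)|<1.
x=-0.61: |R|=0.5382
|R(-2.39)|=0.8093 |R(-1.41)|=0.1168 |R(-1.18)|=0.2424
Bisect:
  x_lo=-2.8654 |R|=1.6812  x_hi=-0.0994 |R|=0.9054
  mid=-1.48238 |R|=0.07344 →hi
  mid=-2.17388 |R|=0.52321 →hi
  mid=-2.51963 |R|=1.01135 →lo
  mid=-2.34675 |R|=0.74716 →hi
  mid=-2.43319 |R|=0.87390 →hi
  mid=-2.47641 |R|=0.94125 →hi
  mid=-2.49802 |R|=0.97595 →hi
  mid=-2.50882 |R|=0.99356 →hi
  mid=-2.51423 |R|=1.00244 →lo
  ...
  [-2.51288,-2.51271] ⇒ x*=-2.5127
So |R|<1 on (-2.5127, 0).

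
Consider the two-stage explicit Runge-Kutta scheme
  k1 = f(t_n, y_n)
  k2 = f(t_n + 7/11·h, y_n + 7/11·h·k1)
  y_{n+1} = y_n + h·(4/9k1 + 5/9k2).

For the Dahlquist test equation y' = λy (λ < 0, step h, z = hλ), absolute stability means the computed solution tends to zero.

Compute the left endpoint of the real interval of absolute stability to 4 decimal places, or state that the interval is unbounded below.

z* = -2.8286.

Set f=λy, z=hλ:
  k1=λy_n ⇒ h·k1=z·y_n;  k2=λ(1+7/11z)y_n ⇒ h·k2=z(1+7/11z)y_n
  y_{n+1}/y_n = 1 + 4/9z + 5/9z(1+7/11z) = 1 + z + 35/99z²
  so R(z) = 1 + z + 35/99z².

Boundary: |R(x)|=1, x<0.
x=-1.55: |R|=0.2994
R=1: x+35/99x²=0 ⇒ x=−99/35=-2.8286; min R=1−1/(4·35/99)=0.2929>−1
Confirm numerically:
  x=-2.344: |R|=0.59844 <1
  x=-1.863: |R|=0.36404 <1
  x=-1.442: |R|=0.29313 <1
  x=-1.153: |R|=0.31699 <1
  x=-3.154: |R|=1.36287 >1
  x=-3.054: |R|=1.24339 >1
  x=-3.027: |R|=1.21235 >1
So |R|<1 on (-2.8286, 0).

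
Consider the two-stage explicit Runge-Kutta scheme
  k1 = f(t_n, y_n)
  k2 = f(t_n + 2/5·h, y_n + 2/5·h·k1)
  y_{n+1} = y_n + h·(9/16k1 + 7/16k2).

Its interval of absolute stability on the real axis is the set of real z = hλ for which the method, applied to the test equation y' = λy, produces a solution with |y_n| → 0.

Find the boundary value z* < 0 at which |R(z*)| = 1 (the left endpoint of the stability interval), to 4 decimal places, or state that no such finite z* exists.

left endpoint -5.7143.

Test eqn y'=λy, z=hλ:
  k1=λy_n ⇒ h·k1=z·y_n;  k2=λ(1+2/5z)y_n ⇒ h·k2=z(1+2/5z)y_n
  y_{n+1}/y_n = 1 + 9/16z + 7/16z(1+2/5z) = 1 + z + 7/40z²
  Hence R(z) = 1 + z + 7/40z².

Find x<0 with |R(x)|<1.
x=-0.82: |R|=0.2977
R=1: x+7/40x²=0 ⇒ x=−40/7=-5.7143; min R=1−1/(4·7/40)=-0.4286>−1
Confirm numerically:
  x=-4.120: |R|=0.14948 <1
  x=-3.818: |R|=0.26700 <1
  x=-3.458: |R|=0.36539 <1
  x=-6.295: |R|=1.63973 >1
  x=-5.851: |R|=1.13999 >1
  x=-5.742: |R|=1.02785 >1
So |R|<1 on (-5.7143, 0).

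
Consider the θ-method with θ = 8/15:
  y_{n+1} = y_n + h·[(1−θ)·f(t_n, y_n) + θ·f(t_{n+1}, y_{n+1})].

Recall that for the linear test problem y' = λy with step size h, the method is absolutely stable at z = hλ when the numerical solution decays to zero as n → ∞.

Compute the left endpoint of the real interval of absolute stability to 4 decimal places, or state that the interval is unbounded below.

With y'=λy (z=hλ):
  y_{n+1} = y_n + z·[7/15·y_n + 8/15·y_{n+1}] ⇒ (1 − 8/15z)y_{n+1} = (1 + 7/15z)y_n
  Hence R(z) = (1 + 7/15z)/(1 − 8/15z).

Need |R(x)|<1, x<0.
x=-0.94: |R|=0.3739
x=-2: |R|=0.0323
x=-10: |R|=0.5789
x=-100: |R|=0.8405
θ=8/15≥1/2 ⇒ |1+7/15x|<|1−8/15x| ∀x<0 ⇒ unbounded interval.

interval (−∞, 0).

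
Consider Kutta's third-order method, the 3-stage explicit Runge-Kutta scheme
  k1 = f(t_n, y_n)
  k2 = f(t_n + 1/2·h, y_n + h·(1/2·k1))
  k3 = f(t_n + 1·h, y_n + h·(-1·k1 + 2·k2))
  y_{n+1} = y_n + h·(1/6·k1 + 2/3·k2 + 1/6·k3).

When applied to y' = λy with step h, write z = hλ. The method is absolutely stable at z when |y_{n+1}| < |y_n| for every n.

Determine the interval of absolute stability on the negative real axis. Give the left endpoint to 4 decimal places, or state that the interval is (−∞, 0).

Test eqn y'=λy, z=hλ:
  order 3, 3-stage ⇒ R(z)=1+z+z^2/2+z^3/6
  (e.g. R(-1.39)=0.12845, |R|=0.12845)

Solve |R(x)|<1 on ℝ⁻.
x=-1.39: |R|=0.1284
|R(-2.09)|=0.4275 |R(-1.51)|=0.0562 |R(-1.33)|=0.1623
Bisect:
  x_lo=-3.2891 |R|=2.8104  x_hi=-0.3550 |R|=0.7006
  mid=-1.82206 |R|=0.17029 →hi
  mid=-2.55559 |R|=1.07185 →lo
  mid=-2.18883 |R|=0.54111 →hi
  mid=-2.37221 |R|=0.78341 →hi
  mid=-2.46390 |R|=0.92148 →hi
  mid=-2.50975 |R|=0.99508 →hi
  mid=-2.53267 |R|=1.03306 →lo
  mid=-2.52121 |R|=1.01397 →lo
  ...
  [-2.51279,-2.51261] ⇒ x*=-2.5127
So |R|<1 on (-2.5127, 0).

(-2.5127, 0).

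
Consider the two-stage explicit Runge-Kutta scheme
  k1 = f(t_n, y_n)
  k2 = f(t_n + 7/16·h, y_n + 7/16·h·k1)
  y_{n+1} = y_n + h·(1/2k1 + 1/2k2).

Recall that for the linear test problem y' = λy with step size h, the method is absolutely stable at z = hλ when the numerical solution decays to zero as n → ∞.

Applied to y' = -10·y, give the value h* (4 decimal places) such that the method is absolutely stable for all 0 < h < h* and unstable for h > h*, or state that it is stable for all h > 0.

Set f=λy, z=hλ:
  k1=λy_n ⇒ h·k1=z·y_n;  k2=λ(1+7/16z)y_n ⇒ h·k2=z(1+7/16z)y_n
  y_{n+1}/y_n = 1 + 1/2z + 1/2z(1+7/16z) = 1 + z + 7/32z²
  R(z) = 1 + z + 7/32z².

Solve |R(x)|<1 on ℝ⁻.
x=-1.12: |R|=0.1544
R=1: x+7/32x²=0 ⇒ x=−32/7=-4.5714; min R=1−1/(4·7/32)=-0.1429>−1
Confirm numerically:
  x=-4.490: |R|=0.92002 <1
  x=-4.197: |R|=0.65624 <1
  x=-4.164: |R|=0.62888 <1
  x=-2.866: |R|=0.06920 <1
  x=-5.002: |R|=1.47113 >1
  x=-4.963: |R|=1.42511 >1
  x=-4.922: |R|=1.37746 >1
Interval (-4.5714, 0).

(-4.5714,0); λ=-10 ⇒ h* = (32/7)/10 = 0.4571.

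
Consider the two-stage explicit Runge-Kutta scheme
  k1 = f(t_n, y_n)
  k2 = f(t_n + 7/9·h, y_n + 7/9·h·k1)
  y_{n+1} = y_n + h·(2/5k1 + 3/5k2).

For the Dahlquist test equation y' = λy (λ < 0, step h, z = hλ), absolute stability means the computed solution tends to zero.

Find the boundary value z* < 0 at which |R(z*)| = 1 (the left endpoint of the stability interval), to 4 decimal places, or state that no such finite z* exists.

left endpoint -2.1429.

With y'=λy (z=hλ):
  k1=λy_n ⇒ h·k1=z·y_n;  k2=λ(1+7/9z)y_n ⇒ h·k2=z(1+7/9z)y_n
  y_{n+1}/y_n = 1 + 2/5z + 3/5z(1+7/9z) = 1 + z + 7/15z²
  so R(z) = 1 + z + 7/15z².

Solve |R(x)|<1 on ℝ⁻.
x=-0.46: |R|=0.6387
R=1: x+7/15x²=0 ⇒ x=−15/7=-2.1429; min R=1−1/(4·7/15)=0.4643>−1
Confirm numerically:
  x=-2.085: |R|=0.94370 <1
  x=-2.045: |R|=0.90661 <1
  x=-1.998: |R|=0.86494 <1
  x=-1.507: |R|=0.55282 <1
  x=-2.578: |R|=1.52351 >1
  x=-2.494: |R|=1.40868 >1
So |R|<1 on (-2.1429, 0).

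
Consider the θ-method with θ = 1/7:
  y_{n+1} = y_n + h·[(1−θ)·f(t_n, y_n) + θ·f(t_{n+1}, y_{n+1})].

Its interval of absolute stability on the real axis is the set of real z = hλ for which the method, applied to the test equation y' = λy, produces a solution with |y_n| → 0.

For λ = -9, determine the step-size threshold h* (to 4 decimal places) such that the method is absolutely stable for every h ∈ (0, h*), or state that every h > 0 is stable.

On y'=λy, z=hλ:
  y_{n+1} = y_n + z·[6/7·y_n + 1/7·y_{n+1}] ⇒ (1 − 1/7z)y_{n+1} = (1 + 6/7z)y_n
  ⇒ R(z) = (1 + 6/7z)/(1 − 1/7z).

Solve |R(x)|<1 on ℝ⁻.
x=-1.31: |R|=0.1035
R=−1: 1+6/7x = −1+1/7x ⇒ -5/7x=2 ⇒ x=2/(-5/7)=-2.8000
Confirm numerically:
  x=-2.077: |R|=0.60174 <1
  x=-1.706: |R|=0.37170 <1
  x=-1.585: |R|=0.29237 <1
  x=-3.299: |R|=1.24226 >1
  x=-3.295: |R|=1.24041 >1
  x=-3.207: |R|=1.19937 >1
Interval (-2.8000, 0).

(-2.8000,0); λ=-9 ⇒ h* = (14/5)/9 = 0.3111.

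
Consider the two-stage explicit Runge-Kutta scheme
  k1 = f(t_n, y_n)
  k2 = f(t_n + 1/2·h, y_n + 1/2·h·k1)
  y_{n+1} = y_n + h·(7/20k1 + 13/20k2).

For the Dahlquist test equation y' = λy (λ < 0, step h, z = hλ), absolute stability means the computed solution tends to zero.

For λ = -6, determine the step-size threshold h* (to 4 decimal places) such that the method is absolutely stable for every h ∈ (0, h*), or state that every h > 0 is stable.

Set f=λy, z=hλ:
  k1=λy_n ⇒ h·k1=z·y_n;  k2=λ(1+1/2z)y_n ⇒ h·k2=z(1+1/2z)y_n
  y_{n+1}/y_n = 1 + 7/20z + 13/20z(1+1/2z) = 1 + z + 13/40z²
  Hence R(z) = 1 + z + 13/40z².

Find x<0 with |R(x)|<1.
x=-1.1: |R|=0.2933
R=1: x+13/40x²=0 ⇒ x=−40/13=-3.0769; min R=1−1/(4·13/40)=0.2308>−1
Confirm numerically:
  x=-2.982: |R|=0.90801 <1
  x=-2.038: |R|=0.31187 <1
  x=-2.006: |R|=0.30181 <1
  x=-3.657: |R|=1.68944 >1
  x=-3.629: |R|=1.65113 >1
  x=-3.263: |R|=1.19733 >1
Interval (-3.0769, 0).

(-3.0769,0); λ=-6 ⇒ h* = (40/13)/6 = 0.5128.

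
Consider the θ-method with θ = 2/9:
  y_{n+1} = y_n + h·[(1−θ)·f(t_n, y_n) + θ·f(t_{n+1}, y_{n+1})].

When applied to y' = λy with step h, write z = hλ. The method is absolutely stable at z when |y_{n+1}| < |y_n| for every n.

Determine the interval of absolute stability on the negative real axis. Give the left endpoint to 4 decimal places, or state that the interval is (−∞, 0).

z∈(-3.6000,0).

Test eqn y'=λy, z=hλ:
  y_{n+1} = y_n + z·[7/9·y_n + 2/9·y_{n+1}] ⇒ (1 − 2/9z)y_{n+1} = (1 + 7/9z)y_n
  R(z) = (1 + 7/9z)/(1 − 2/9z).

Find x<0 with |R(x)|<1.
x=-0.95: |R|=0.2156
R=−1: 1+7/9x = −1+2/9x ⇒ -5/9x=2 ⇒ x=2/(-5/9)=-3.6000
Confirm numerically:
  x=-3.447: |R|=0.95187 <1
  x=-3.443: |R|=0.95059 <1
  x=-2.834: |R|=0.73889 <1
  x=-3.979: |R|=1.11175 >1
  x=-3.659: |R|=1.01808 >1
Interval (-3.6000, 0).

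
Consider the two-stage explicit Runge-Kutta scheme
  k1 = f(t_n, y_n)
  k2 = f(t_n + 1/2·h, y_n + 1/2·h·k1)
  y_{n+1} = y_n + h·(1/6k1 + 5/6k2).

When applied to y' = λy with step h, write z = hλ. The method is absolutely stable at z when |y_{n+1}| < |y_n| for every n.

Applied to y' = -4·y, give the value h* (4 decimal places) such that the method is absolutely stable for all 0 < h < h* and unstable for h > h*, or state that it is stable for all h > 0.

(-2.4000,0); λ=-4 ⇒ h* = (12/5)/4 = 0.6000.

On y'=λy, z=hλ:
  k1=λy_n ⇒ h·k1=z·y_n;  k2=λ(1+1/2z)y_n ⇒ h·k2=z(1+1/2z)y_n
  y_{n+1}/y_n = 1 + 1/6z + 5/6z(1+1/2z) = 1 + z + 5/12z²
  R(z) = 1 + z + 5/12z².

Boundary: |R(x)|=1, x<0.
x=-1.59: |R|=0.4634
R=1: x+5/12x²=0 ⇒ x=−12/5=-2.4000; min R=1−1/(4·5/12)=0.4000>−1
Confirm numerically:
  x=-2.350: |R|=0.95104 <1
  x=-1.625: |R|=0.47526 <1
  x=-1.486: |R|=0.43408 <1
  x=-1.078: |R|=0.40620 <1
  x=-2.971: |R|=1.70685 >1
  x=-2.674: |R|=1.30528 >1
  x=-2.594: |R|=1.20968 >1
So |R|<1 on (-2.4000, 0).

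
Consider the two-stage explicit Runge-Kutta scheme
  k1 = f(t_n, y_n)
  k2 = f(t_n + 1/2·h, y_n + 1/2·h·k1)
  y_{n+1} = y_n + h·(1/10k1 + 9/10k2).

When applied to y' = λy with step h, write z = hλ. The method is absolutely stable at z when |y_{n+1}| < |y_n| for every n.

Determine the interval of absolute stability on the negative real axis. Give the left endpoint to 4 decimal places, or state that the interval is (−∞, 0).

z∈(-2.2222,0).

On y'=λy, z=hλ:
  k1=λy_n ⇒ h·k1=z·y_n;  k2=λ(1+1/2z)y_n ⇒ h·k2=z(1+1/2z)y_n
  y_{n+1}/y_n = 1 + 1/10z + 9/10z(1+1/2z) = 1 + z + 9/20z²
  ⇒ R(z) = 1 + z + 9/20z².

Solve |R(x)|<1 on ℝ⁻.
x=-1.14: |R|=0.4448
R=1: x+9/20x²=0 ⇒ x=−20/9=-2.2222; min R=1−1/(4·9/20)=0.4444>−1
Confirm numerically:
  x=-2.164: |R|=0.94330 <1
  x=-1.932: |R|=0.74768 <1
  x=-1.524: |R|=0.52116 <1
  x=-0.975: |R|=0.45278 <1
  x=-2.780: |R|=1.69778 >1
  x=-2.600: |R|=1.44200 >1
Stable set (-2.2222, 0).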